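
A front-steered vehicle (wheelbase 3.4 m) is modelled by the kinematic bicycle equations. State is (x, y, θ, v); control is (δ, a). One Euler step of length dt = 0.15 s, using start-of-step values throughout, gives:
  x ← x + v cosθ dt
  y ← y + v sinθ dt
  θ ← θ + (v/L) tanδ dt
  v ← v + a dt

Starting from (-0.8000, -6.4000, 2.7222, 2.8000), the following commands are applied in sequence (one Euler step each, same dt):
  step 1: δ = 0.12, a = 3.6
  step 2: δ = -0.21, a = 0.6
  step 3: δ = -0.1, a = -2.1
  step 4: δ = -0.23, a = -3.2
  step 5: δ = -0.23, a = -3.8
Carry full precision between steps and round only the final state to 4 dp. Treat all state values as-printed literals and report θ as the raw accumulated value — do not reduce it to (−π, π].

(-2.8811, -5.4272, 2.6311, 2.0650)

after step 1 (δ=0.12, a=3.6): (-1.183601, -6.228974, 2.737095, 3.340000)
after step 2 (δ=-0.21, a=0.6): (-1.644171, -6.031802, 2.705688, 3.430000)
after step 3 (δ=-0.1, a=-2.1): (-2.110559, -5.814564, 2.690505, 3.115000)
after step 4 (δ=-0.23, a=-3.2): (-2.531072, -5.610869, 2.658327, 2.635000)
after step 5 (δ=-0.23, a=-3.8): (-2.881059, -5.427207, 2.631108, 2.065000)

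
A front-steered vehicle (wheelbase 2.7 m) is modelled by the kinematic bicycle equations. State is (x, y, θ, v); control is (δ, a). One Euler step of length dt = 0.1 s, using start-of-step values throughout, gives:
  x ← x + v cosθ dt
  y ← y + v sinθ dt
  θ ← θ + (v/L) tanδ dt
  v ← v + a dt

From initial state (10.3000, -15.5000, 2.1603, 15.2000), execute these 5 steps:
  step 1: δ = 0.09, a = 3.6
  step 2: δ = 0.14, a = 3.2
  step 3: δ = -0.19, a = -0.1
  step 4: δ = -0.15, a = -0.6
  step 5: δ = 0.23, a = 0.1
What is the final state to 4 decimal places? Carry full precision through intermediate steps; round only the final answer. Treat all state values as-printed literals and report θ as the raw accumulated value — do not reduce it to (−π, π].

after step 1 (δ=0.09, a=3.6): (9.454958, -14.236551, 2.211104, 15.560000)
after step 2 (δ=0.14, a=3.2): (8.525338, -12.988775, 2.292317, 15.880000)
after step 3 (δ=-0.19, a=-0.1): (7.476422, -11.796501, 2.179204, 15.870000)
after step 4 (δ=-0.15, a=-0.6): (6.569353, -10.494274, 2.090370, 15.810000)
after step 5 (δ=0.23, a=0.1): (5.784370, -9.121917, 2.227474, 15.820000)

(5.7844, -9.1219, 2.2275, 15.8200)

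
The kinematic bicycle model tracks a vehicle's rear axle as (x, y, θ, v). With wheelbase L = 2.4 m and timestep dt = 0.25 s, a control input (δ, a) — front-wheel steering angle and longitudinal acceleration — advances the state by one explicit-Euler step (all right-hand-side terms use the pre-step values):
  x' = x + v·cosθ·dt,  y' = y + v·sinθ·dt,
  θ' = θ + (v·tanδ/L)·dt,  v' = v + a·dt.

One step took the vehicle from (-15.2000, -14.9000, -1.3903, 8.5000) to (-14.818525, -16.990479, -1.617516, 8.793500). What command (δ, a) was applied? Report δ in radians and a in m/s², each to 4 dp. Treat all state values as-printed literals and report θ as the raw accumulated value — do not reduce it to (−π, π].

δ = -0.2512, a = 1.1740

a = (v'−v)/dt = (0.293500)/0.25 = 1.1740
Δθ = θ'−θ = -0.227216;  (v·dt/L) = 8.5000·0.25/2.4 = 0.885417
tan δ = Δθ·L/(v·dt) = -0.256620  →  δ = -0.2512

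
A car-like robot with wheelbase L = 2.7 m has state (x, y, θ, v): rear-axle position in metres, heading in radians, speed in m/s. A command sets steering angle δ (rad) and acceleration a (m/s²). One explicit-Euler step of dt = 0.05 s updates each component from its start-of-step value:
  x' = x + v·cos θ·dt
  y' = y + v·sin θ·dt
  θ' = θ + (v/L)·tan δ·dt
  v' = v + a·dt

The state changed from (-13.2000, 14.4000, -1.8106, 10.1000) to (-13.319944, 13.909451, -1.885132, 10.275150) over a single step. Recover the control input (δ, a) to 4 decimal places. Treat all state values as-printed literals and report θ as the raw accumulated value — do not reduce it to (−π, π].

δ = -0.3792, a = 3.5030

a = (v'−v)/dt = (0.175150)/0.05 = 3.5030
Δθ = θ'−θ = -0.074532;  (v·dt/L) = 10.1000·0.05/2.7 = 0.187037
tan δ = Δθ·L/(v·dt) = -0.398488  →  δ = -0.3792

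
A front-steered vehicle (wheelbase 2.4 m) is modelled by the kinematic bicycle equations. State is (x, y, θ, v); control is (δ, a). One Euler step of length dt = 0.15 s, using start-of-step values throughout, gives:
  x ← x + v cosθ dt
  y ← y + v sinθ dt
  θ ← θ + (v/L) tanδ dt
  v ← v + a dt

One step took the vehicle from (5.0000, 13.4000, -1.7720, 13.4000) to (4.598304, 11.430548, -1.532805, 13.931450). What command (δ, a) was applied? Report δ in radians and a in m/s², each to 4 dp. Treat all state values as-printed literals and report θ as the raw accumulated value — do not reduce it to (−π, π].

a = (v'−v)/dt = (0.531450)/0.15 = 3.5430
Δθ = θ'−θ = 0.239195;  (v·dt/L) = 13.4000·0.15/2.4 = 0.837500
tan δ = Δθ·L/(v·dt) = 0.285606  →  δ = 0.2782

δ = 0.2782, a = 3.5430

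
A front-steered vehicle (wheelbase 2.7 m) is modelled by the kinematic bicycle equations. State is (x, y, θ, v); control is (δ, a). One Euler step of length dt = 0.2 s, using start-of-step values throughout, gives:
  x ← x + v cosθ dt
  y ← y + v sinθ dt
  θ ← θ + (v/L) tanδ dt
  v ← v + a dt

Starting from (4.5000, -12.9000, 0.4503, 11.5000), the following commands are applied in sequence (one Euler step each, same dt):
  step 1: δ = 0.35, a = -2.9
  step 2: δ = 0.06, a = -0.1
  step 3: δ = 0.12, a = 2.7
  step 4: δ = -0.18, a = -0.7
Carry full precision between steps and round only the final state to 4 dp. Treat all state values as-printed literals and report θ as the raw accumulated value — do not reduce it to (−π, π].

after step 1 (δ=0.35, a=-2.9): (6.570728, -11.898958, 0.761250, 10.920000)
after step 2 (δ=0.06, a=-0.1): (8.151888, -10.392376, 0.809842, 10.900000)
after step 3 (δ=0.12, a=2.7): (9.655244, -8.813667, 0.907199, 11.440000)
after step 4 (δ=-0.18, a=-0.7): (11.064549, -7.011224, 0.752996, 11.300000)

(11.0645, -7.0112, 0.7530, 11.3000)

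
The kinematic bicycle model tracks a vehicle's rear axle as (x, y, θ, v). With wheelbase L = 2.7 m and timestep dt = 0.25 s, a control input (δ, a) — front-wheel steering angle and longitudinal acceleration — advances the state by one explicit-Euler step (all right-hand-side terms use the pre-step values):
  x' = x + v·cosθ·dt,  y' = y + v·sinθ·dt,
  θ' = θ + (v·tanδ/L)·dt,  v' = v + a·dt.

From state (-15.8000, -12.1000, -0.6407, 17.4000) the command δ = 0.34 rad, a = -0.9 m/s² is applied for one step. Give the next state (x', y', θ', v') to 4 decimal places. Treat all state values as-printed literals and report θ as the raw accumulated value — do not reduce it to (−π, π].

x' = -15.8000 + 17.4000·cos(-0.6407)·0.25 = -12.3127
y' = -12.1000 + 17.4000·sin(-0.6407)·0.25 = -14.7002
θ' = -0.6407 + (17.4000/2.7)·tan(0.34)·0.25 = -0.0708
v' = 17.4000 − 0.9000·0.25 = 17.1750

(-12.3127, -14.7002, -0.0708, 17.1750)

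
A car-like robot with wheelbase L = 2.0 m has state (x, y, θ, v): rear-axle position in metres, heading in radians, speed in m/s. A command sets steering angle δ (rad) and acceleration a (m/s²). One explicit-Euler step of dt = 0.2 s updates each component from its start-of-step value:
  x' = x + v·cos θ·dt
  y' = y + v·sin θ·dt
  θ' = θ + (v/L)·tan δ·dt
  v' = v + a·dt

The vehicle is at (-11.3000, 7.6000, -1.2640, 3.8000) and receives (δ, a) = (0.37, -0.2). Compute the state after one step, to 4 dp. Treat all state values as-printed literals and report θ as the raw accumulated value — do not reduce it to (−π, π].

x' = -11.3000 + 3.8000·cos(-1.2640)·0.2 = -11.0705
y' = 7.6000 + 3.8000·sin(-1.2640)·0.2 = 6.8755
θ' = -1.2640 + (3.8000/2.0)·tan(0.37)·0.2 = -1.1166
v' = 3.8000 − 0.2000·0.2 = 3.7600

(-11.0705, 6.8755, -1.1166, 3.7600)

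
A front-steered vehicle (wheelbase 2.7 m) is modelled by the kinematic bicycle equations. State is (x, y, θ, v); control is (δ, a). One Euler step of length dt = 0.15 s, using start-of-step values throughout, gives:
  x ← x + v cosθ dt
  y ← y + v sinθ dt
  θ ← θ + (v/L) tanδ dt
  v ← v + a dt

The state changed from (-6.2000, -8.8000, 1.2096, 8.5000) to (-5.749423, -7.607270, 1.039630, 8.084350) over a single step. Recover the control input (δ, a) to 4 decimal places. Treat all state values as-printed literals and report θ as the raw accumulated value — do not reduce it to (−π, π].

δ = -0.3455, a = -2.7710

a = (v'−v)/dt = (-0.415650)/0.15 = -2.7710
Δθ = θ'−θ = -0.169970;  (v·dt/L) = 8.5000·0.15/2.7 = 0.472222
tan δ = Δθ·L/(v·dt) = -0.359936  →  δ = -0.3455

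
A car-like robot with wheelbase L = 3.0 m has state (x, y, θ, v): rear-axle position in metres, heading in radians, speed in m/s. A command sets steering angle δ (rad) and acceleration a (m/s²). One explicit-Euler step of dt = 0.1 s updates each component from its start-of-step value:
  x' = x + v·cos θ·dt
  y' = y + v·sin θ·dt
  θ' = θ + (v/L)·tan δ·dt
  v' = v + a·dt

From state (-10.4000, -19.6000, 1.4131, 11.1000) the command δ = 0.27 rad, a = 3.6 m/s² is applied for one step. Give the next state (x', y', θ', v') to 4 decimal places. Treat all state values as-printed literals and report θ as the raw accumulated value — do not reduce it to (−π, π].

x' = -10.4000 + 11.1000·cos(1.4131)·0.1 = -10.2257
y' = -19.6000 + 11.1000·sin(1.4131)·0.1 = -18.5038
θ' = 1.4131 + (11.1000/3.0)·tan(0.27)·0.1 = 1.5155
v' = 11.1000 + 3.6000·0.1 = 11.4600

(-10.2257, -18.5038, 1.5155, 11.4600)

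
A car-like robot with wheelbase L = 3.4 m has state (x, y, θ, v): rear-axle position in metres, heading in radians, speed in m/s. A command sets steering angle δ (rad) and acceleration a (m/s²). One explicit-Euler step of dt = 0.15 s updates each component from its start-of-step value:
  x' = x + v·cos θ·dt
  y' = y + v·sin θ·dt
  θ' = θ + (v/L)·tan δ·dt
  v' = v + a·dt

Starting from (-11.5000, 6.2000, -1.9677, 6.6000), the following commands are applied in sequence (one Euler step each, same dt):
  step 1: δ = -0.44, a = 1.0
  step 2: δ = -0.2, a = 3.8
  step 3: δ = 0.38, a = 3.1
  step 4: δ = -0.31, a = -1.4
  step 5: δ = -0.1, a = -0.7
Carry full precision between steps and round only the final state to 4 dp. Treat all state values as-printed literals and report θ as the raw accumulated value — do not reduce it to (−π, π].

(-14.1552, 1.5088, -2.1797, 7.4700)

after step 1 (δ=-0.44, a=1.0): (-11.882699, 5.286960, -2.104780, 6.750000)
after step 2 (δ=-0.2, a=3.8): (-12.398028, 4.415414, -2.165146, 7.320000)
after step 3 (δ=0.38, a=3.1): (-13.012875, 3.505707, -2.036159, 7.785000)
after step 4 (δ=-0.31, a=-1.4): (-13.536899, 2.462137, -2.146178, 7.575000)
after step 5 (δ=-0.1, a=-0.7): (-14.155195, 1.508841, -2.179709, 7.470000)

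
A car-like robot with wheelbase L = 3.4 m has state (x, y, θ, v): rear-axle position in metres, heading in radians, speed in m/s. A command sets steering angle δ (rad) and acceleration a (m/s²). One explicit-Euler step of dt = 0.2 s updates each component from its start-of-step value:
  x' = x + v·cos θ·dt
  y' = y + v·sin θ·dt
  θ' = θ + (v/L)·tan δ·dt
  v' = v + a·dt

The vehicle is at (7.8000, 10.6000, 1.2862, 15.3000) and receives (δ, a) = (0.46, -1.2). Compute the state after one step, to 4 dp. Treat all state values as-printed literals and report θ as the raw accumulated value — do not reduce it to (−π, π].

(8.6592, 13.5369, 1.7321, 15.0600)

x' = 7.8000 + 15.3000·cos(1.2862)·0.2 = 8.6592
y' = 10.6000 + 15.3000·sin(1.2862)·0.2 = 13.5369
θ' = 1.2862 + (15.3000/3.4)·tan(0.46)·0.2 = 1.7321
v' = 15.3000 − 1.2000·0.2 = 15.0600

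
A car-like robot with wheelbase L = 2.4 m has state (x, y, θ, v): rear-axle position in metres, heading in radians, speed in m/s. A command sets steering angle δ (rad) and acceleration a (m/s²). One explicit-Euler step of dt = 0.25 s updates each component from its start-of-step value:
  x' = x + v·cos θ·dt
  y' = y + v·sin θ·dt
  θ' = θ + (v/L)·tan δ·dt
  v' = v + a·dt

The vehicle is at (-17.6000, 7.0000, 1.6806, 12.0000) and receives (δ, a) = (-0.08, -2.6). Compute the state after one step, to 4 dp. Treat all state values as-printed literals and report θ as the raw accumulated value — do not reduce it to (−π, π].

(-17.9287, 9.9819, 1.5804, 11.3500)

x' = -17.6000 + 12.0000·cos(1.6806)·0.25 = -17.9287
y' = 7.0000 + 12.0000·sin(1.6806)·0.25 = 9.9819
θ' = 1.6806 + (12.0000/2.4)·tan(-0.08)·0.25 = 1.5804
v' = 12.0000 − 2.6000·0.25 = 11.3500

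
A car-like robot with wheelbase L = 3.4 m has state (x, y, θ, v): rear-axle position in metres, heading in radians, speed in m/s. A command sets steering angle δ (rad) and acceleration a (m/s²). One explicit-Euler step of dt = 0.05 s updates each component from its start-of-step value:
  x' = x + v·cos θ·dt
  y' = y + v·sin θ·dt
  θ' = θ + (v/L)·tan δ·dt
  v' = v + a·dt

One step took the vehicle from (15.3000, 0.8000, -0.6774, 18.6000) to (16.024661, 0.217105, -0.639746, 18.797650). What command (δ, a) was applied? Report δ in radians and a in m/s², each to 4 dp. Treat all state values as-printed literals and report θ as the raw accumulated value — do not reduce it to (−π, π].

δ = 0.1368, a = 3.9530

a = (v'−v)/dt = (0.197650)/0.05 = 3.9530
Δθ = θ'−θ = 0.037654;  (v·dt/L) = 18.6000·0.05/3.4 = 0.273529
tan δ = Δθ·L/(v·dt) = 0.137660  →  δ = 0.1368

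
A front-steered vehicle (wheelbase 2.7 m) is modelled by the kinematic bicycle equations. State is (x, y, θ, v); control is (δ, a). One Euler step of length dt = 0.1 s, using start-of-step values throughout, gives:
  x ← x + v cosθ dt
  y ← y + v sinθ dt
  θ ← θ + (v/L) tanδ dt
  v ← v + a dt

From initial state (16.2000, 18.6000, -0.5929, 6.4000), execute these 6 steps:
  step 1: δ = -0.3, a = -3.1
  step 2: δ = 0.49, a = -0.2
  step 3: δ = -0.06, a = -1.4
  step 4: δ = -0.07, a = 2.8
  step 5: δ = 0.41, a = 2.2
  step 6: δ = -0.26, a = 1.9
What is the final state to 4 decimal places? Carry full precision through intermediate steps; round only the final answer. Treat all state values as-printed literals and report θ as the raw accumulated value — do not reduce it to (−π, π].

after step 1 (δ=-0.3, a=-3.1): (16.730767, 18.242388, -0.666224, 6.090000)
after step 2 (δ=0.49, a=-0.2): (17.209539, 17.866013, -0.545915, 6.070000)
after step 3 (δ=-0.06, a=-1.4): (17.728313, 17.550858, -0.559421, 5.930000)
after step 4 (δ=-0.07, a=2.8): (18.230918, 17.236156, -0.574820, 6.210000)
after step 5 (δ=0.41, a=2.2): (18.752117, 16.898528, -0.474855, 6.430000)
after step 6 (δ=-0.26, a=1.9): (19.323975, 16.604543, -0.538207, 6.620000)

(19.3240, 16.6045, -0.5382, 6.6200)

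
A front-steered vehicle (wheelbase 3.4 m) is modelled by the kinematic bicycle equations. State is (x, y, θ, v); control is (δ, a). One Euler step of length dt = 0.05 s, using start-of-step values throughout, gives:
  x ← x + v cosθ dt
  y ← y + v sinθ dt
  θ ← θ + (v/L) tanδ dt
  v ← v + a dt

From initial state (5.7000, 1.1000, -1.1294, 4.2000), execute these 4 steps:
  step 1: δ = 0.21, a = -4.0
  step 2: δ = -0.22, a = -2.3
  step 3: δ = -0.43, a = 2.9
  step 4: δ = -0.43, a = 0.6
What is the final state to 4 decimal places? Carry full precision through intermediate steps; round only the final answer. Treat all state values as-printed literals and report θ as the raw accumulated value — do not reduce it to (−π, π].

after step 1 (δ=0.21, a=-4.0): (5.789712, 0.910127, -1.116235, 4.000000)
after step 2 (δ=-0.22, a=-2.3): (5.877526, 0.730436, -1.129389, 3.885000)
after step 3 (δ=-0.43, a=2.9): (5.960512, 0.554805, -1.155592, 4.030000)
after step 4 (δ=-0.43, a=0.6): (6.041793, 0.370426, -1.182772, 4.060000)

(6.0418, 0.3704, -1.1828, 4.0600)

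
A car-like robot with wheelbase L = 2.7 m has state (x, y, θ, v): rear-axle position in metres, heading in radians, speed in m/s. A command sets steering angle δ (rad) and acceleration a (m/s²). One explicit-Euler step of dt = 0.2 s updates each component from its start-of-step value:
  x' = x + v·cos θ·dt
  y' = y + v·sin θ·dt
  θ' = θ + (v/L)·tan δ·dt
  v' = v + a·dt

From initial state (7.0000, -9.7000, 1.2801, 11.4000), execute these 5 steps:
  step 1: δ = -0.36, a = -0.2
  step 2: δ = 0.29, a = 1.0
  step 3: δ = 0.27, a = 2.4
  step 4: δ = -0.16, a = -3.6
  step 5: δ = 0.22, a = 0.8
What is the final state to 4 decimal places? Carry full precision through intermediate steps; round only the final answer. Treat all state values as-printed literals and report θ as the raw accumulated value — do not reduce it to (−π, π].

(10.6422, 1.0902, 1.4939, 11.4800)

after step 1 (δ=-0.36, a=-0.2): (7.653492, -7.515658, 0.962249, 11.360000)
after step 2 (δ=0.29, a=1.0): (8.952341, -5.651530, 1.213358, 11.560000)
after step 3 (δ=0.27, a=2.4): (9.761255, -3.485657, 1.450345, 12.040000)
after step 4 (δ=-0.16, a=-3.6): (10.050602, -1.095105, 1.306418, 11.320000)
after step 5 (δ=0.22, a=0.8): (10.642206, 1.090233, 1.493927, 11.480000)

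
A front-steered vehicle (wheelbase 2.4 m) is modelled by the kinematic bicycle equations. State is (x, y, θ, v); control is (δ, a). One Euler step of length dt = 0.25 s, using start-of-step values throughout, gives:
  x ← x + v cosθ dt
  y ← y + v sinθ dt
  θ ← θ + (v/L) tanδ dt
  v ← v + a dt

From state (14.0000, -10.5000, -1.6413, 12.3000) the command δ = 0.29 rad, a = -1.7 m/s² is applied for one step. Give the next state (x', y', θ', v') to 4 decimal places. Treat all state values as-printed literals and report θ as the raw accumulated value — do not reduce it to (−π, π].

(13.7834, -13.5674, -1.2590, 11.8750)

x' = 14.0000 + 12.3000·cos(-1.6413)·0.25 = 13.7834
y' = -10.5000 + 12.3000·sin(-1.6413)·0.25 = -13.5674
θ' = -1.6413 + (12.3000/2.4)·tan(0.29)·0.25 = -1.2590
v' = 12.3000 − 1.7000·0.25 = 11.8750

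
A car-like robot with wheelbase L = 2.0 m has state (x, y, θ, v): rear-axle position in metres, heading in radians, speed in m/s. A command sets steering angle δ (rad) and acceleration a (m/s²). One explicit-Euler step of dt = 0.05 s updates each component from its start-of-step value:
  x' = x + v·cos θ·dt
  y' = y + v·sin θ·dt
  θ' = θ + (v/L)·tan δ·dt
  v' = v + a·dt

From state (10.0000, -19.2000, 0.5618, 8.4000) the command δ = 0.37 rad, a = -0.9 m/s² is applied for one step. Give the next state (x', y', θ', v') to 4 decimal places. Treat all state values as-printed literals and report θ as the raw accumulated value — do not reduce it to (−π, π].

(10.3554, -18.9763, 0.6433, 8.3550)

x' = 10.0000 + 8.4000·cos(0.5618)·0.05 = 10.3554
y' = -19.2000 + 8.4000·sin(0.5618)·0.05 = -18.9763
θ' = 0.5618 + (8.4000/2.0)·tan(0.37)·0.05 = 0.6433
v' = 8.4000 − 0.9000·0.05 = 8.3550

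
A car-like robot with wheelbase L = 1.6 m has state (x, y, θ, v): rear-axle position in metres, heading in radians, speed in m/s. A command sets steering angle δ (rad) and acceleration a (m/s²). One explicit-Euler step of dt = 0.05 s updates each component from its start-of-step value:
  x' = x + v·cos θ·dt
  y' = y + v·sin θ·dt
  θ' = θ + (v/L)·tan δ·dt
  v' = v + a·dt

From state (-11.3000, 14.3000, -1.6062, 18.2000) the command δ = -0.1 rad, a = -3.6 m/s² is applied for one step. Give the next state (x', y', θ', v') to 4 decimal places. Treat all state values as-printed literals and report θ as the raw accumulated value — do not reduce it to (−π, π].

x' = -11.3000 + 18.2000·cos(-1.6062)·0.05 = -11.3322
y' = 14.3000 + 18.2000·sin(-1.6062)·0.05 = 13.3906
θ' = -1.6062 + (18.2000/1.6)·tan(-0.1)·0.05 = -1.6633
v' = 18.2000 − 3.6000·0.05 = 18.0200

(-11.3322, 13.3906, -1.6633, 18.0200)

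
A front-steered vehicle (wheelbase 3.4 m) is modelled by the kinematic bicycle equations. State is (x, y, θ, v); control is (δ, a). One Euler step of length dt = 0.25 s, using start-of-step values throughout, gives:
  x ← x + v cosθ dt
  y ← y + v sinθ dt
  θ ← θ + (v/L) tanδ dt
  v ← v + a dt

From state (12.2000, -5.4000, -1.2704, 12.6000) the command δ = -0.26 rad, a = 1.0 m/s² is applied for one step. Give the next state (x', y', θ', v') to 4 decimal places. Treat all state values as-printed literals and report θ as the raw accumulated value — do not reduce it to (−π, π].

(13.1321, -8.4089, -1.5169, 12.8500)

x' = 12.2000 + 12.6000·cos(-1.2704)·0.25 = 13.1321
y' = -5.4000 + 12.6000·sin(-1.2704)·0.25 = -8.4089
θ' = -1.2704 + (12.6000/3.4)·tan(-0.26)·0.25 = -1.5169
v' = 12.6000 + 1.0000·0.25 = 12.8500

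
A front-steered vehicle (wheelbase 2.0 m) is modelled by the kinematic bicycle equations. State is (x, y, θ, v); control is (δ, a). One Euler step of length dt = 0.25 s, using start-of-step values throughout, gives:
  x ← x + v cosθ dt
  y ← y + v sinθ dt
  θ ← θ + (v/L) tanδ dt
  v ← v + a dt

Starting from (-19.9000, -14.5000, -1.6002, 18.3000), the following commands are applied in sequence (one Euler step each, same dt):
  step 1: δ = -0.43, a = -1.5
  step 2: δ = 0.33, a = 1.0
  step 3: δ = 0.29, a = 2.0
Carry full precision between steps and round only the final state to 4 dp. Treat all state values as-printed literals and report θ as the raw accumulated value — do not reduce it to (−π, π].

(-25.3742, -25.5168, -1.2039, 18.6750)

after step 1 (δ=-0.43, a=-1.5): (-20.034502, -19.073022, -2.649296, 17.925000)
after step 2 (δ=0.33, a=1.0): (-23.983602, -21.191092, -1.881826, 18.175000)
after step 3 (δ=0.29, a=2.0): (-25.374166, -25.516828, -1.203869, 18.675000)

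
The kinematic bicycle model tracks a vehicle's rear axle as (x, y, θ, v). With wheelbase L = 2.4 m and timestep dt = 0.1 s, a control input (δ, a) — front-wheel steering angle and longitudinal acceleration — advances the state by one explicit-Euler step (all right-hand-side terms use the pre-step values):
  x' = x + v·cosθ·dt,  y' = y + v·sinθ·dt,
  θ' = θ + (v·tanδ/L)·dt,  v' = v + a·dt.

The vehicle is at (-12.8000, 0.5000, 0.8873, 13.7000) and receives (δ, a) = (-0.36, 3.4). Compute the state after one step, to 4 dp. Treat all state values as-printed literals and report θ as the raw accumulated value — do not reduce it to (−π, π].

(-11.9348, 1.5623, 0.6724, 14.0400)

x' = -12.8000 + 13.7000·cos(0.8873)·0.1 = -11.9348
y' = 0.5000 + 13.7000·sin(0.8873)·0.1 = 1.5623
θ' = 0.8873 + (13.7000/2.4)·tan(-0.36)·0.1 = 0.6724
v' = 13.7000 + 3.4000·0.1 = 14.0400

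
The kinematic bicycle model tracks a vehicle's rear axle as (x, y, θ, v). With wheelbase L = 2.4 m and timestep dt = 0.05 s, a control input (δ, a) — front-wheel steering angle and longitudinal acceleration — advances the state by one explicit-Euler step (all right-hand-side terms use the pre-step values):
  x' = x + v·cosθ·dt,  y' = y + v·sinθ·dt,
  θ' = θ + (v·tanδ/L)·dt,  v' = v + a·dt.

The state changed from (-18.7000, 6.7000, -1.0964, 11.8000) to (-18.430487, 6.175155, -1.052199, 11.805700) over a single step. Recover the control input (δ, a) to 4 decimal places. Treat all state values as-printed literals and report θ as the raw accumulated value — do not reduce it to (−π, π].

a = (v'−v)/dt = (0.005700)/0.05 = 0.1140
Δθ = θ'−θ = 0.044201;  (v·dt/L) = 11.8000·0.05/2.4 = 0.245833
tan δ = Δθ·L/(v·dt) = 0.179801  →  δ = 0.1779

δ = 0.1779, a = 0.1140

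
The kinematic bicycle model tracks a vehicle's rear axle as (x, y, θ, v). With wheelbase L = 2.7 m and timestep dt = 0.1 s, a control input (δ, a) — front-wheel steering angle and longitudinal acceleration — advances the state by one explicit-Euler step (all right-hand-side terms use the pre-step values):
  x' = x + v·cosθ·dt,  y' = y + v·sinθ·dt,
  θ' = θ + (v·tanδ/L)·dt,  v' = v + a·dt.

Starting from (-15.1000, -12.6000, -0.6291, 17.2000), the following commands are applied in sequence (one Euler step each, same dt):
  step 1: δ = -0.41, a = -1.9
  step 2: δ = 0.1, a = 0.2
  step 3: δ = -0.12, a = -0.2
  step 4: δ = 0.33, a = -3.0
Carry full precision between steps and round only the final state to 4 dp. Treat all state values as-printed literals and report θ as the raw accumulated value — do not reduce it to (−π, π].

after step 1 (δ=-0.41, a=-1.9): (-13.709281, -13.612078, -0.905976, 17.010000)
after step 2 (δ=0.1, a=0.2): (-12.659904, -14.950812, -0.842765, 17.030000)
after step 3 (δ=-0.12, a=-0.2): (-11.526726, -16.222078, -0.918820, 17.010000)
after step 4 (δ=0.33, a=-3.0): (-10.494630, -17.574179, -0.703029, 16.710000)

(-10.4946, -17.5742, -0.7030, 16.7100)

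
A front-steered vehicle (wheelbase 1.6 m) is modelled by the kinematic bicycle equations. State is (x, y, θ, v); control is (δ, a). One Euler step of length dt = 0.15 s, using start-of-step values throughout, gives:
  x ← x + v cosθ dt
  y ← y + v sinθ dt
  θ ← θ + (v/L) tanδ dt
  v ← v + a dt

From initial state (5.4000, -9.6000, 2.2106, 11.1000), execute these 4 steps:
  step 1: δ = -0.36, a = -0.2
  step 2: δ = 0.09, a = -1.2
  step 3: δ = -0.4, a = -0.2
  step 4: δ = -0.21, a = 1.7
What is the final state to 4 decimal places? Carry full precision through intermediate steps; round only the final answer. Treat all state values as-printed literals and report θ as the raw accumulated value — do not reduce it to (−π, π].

after step 1 (δ=-0.36, a=-0.2): (4.405932, -8.264315, 1.818906, 11.070000)
after step 2 (δ=0.09, a=-1.2): (3.998160, -6.654663, 1.912562, 10.890000)
after step 3 (δ=-0.4, a=-0.2): (3.450691, -5.115637, 1.480916, 10.860000)
after step 4 (δ=-0.21, a=1.7): (3.596908, -3.493212, 1.263911, 11.115000)

(3.5969, -3.4932, 1.2639, 11.1150)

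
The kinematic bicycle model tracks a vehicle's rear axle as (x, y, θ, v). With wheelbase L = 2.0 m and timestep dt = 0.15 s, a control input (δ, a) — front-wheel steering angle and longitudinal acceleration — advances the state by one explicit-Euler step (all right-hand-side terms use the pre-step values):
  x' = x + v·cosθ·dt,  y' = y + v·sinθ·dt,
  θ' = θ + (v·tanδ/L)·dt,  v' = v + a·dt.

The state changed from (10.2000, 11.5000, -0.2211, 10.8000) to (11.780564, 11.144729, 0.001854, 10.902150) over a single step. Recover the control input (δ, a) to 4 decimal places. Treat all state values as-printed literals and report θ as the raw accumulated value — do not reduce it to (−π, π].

δ = 0.2686, a = 0.6810

a = (v'−v)/dt = (0.102150)/0.15 = 0.6810
Δθ = θ'−θ = 0.222954;  (v·dt/L) = 10.8000·0.15/2.0 = 0.810000
tan δ = Δθ·L/(v·dt) = 0.275252  →  δ = 0.2686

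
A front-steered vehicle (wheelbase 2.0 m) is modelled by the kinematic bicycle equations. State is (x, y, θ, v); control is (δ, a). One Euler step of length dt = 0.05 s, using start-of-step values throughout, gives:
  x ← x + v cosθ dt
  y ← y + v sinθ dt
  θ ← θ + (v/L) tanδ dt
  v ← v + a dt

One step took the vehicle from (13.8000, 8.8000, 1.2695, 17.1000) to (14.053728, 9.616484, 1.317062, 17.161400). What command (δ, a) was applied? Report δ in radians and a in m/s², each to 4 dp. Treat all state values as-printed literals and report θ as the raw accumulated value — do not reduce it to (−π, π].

δ = 0.1108, a = 1.2280

a = (v'−v)/dt = (0.061400)/0.05 = 1.2280
Δθ = θ'−θ = 0.047562;  (v·dt/L) = 17.1000·0.05/2.0 = 0.427500
tan δ = Δθ·L/(v·dt) = 0.111256  →  δ = 0.1108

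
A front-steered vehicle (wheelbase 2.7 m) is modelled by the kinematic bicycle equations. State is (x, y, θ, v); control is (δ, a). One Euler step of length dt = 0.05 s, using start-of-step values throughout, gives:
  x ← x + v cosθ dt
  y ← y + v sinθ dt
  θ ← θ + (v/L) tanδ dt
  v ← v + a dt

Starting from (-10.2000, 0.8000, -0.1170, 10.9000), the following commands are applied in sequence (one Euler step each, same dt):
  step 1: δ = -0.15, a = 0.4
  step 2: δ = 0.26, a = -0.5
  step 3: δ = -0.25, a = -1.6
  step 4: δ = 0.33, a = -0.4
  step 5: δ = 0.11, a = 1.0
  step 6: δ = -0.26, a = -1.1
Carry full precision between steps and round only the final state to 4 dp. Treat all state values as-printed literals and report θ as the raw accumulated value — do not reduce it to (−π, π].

after step 1 (δ=-0.15, a=0.4): (-9.658726, 0.736380, -0.147507, 10.920000)
after step 2 (δ=0.26, a=-0.5): (-9.118655, 0.656133, -0.093711, 10.895000)
after step 3 (δ=-0.25, a=-1.6): (-8.576295, 0.605159, -0.145229, 10.815000)
after step 4 (δ=0.33, a=-0.4): (-8.041238, 0.526902, -0.076629, 10.795000)
after step 5 (δ=0.11, a=1.0): (-7.503072, 0.485582, -0.054550, 10.845000)
after step 6 (δ=-0.26, a=-1.1): (-6.961629, 0.456017, -0.107976, 10.790000)

(-6.9616, 0.4560, -0.1080, 10.7900)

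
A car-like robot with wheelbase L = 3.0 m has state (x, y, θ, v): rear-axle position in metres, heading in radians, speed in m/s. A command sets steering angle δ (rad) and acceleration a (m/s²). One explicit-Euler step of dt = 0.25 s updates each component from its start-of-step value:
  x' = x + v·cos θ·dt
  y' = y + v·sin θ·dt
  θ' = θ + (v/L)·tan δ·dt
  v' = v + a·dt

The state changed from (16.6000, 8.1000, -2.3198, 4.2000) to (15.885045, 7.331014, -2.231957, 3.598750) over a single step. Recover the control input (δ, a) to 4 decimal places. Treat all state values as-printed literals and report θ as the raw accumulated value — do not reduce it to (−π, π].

δ = 0.2459, a = -2.4050

a = (v'−v)/dt = (-0.601250)/0.25 = -2.4050
Δθ = θ'−θ = 0.087843;  (v·dt/L) = 4.2000·0.25/3.0 = 0.350000
tan δ = Δθ·L/(v·dt) = 0.250980  →  δ = 0.2459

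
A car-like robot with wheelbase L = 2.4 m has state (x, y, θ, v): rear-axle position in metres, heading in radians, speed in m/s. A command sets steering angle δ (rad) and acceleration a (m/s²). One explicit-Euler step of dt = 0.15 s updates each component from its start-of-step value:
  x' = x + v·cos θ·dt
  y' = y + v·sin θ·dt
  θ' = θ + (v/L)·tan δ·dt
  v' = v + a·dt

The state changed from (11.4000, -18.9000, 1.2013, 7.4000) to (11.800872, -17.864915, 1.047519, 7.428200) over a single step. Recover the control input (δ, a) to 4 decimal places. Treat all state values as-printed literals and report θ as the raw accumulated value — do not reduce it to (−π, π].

δ = -0.3210, a = 0.1880

a = (v'−v)/dt = (0.028200)/0.15 = 0.1880
Δθ = θ'−θ = -0.153781;  (v·dt/L) = 7.4000·0.15/2.4 = 0.462500
tan δ = Δθ·L/(v·dt) = -0.332499  →  δ = -0.3210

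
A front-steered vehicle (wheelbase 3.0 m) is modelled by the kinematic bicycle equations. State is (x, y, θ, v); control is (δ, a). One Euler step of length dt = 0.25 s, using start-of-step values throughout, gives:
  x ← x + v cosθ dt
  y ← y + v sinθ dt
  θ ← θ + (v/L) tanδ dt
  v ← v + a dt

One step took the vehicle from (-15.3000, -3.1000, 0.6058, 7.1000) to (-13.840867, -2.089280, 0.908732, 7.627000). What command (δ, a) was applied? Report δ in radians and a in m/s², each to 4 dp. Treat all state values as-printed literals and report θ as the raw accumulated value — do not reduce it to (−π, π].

a = (v'−v)/dt = (0.527000)/0.25 = 2.1080
Δθ = θ'−θ = 0.302932;  (v·dt/L) = 7.1000·0.25/3.0 = 0.591667
tan δ = Δθ·L/(v·dt) = 0.511998  →  δ = 0.4732

δ = 0.4732, a = 2.1080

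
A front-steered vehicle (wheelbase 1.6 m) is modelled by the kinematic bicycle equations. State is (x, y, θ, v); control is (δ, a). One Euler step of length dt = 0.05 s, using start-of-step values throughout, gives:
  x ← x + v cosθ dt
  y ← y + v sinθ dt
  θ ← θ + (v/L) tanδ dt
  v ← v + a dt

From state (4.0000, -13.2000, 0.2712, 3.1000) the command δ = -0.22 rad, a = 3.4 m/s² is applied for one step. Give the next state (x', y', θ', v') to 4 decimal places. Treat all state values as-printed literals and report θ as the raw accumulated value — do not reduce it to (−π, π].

(4.1493, -13.1585, 0.2495, 3.2700)

x' = 4.0000 + 3.1000·cos(0.2712)·0.05 = 4.1493
y' = -13.2000 + 3.1000·sin(0.2712)·0.05 = -13.1585
θ' = 0.2712 + (3.1000/1.6)·tan(-0.22)·0.05 = 0.2495
v' = 3.1000 + 3.4000·0.05 = 3.2700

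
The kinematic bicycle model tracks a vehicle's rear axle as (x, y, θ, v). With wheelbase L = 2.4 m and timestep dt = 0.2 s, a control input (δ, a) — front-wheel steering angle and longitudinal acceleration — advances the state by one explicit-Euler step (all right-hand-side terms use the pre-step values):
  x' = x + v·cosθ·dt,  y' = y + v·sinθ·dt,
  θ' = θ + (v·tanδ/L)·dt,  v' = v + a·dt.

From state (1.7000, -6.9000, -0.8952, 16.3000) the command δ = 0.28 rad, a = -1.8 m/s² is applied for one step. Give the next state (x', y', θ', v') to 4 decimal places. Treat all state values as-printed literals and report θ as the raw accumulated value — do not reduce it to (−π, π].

(3.7387, -9.4439, -0.5046, 15.9400)

x' = 1.7000 + 16.3000·cos(-0.8952)·0.2 = 3.7387
y' = -6.9000 + 16.3000·sin(-0.8952)·0.2 = -9.4439
θ' = -0.8952 + (16.3000/2.4)·tan(0.28)·0.2 = -0.5046
v' = 16.3000 − 1.8000·0.2 = 15.9400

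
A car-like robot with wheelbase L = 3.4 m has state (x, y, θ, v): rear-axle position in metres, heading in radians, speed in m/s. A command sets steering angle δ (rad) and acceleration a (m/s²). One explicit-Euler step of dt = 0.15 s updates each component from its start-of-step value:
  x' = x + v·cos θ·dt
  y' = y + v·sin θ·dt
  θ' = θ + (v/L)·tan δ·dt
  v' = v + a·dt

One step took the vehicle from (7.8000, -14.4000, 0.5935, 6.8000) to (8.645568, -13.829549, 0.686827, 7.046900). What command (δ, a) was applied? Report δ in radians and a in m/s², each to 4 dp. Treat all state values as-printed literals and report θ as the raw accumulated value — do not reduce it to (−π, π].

δ = 0.3016, a = 1.6460

a = (v'−v)/dt = (0.246900)/0.15 = 1.6460
Δθ = θ'−θ = 0.093327;  (v·dt/L) = 6.8000·0.15/3.4 = 0.300000
tan δ = Δθ·L/(v·dt) = 0.311090  →  δ = 0.3016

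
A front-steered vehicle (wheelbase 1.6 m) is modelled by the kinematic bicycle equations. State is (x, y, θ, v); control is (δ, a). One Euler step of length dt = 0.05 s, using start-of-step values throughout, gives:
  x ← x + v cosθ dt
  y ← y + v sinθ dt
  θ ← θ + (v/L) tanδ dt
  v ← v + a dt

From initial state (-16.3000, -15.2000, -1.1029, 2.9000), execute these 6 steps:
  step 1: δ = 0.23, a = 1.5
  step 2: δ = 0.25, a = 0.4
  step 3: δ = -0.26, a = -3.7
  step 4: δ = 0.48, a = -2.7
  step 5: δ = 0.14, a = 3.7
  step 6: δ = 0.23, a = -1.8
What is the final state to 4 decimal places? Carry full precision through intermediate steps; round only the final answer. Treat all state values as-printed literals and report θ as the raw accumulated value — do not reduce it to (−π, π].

(-15.8831, -15.9527, -1.0044, 2.7700)

after step 1 (δ=0.23, a=1.5): (-16.234604, -15.329415, -1.081681, 2.975000)
after step 2 (δ=0.25, a=0.4): (-16.164714, -15.460724, -1.057942, 2.995000)
after step 3 (δ=-0.26, a=-3.7): (-16.091237, -15.591208, -1.082840, 2.810000)
after step 4 (δ=0.48, a=-2.7): (-16.025367, -15.715311, -1.037124, 2.675000)
after step 5 (δ=0.14, a=3.7): (-15.957329, -15.830462, -1.025344, 2.860000)
after step 6 (δ=0.23, a=-1.8): (-15.883140, -15.952712, -1.004417, 2.770000)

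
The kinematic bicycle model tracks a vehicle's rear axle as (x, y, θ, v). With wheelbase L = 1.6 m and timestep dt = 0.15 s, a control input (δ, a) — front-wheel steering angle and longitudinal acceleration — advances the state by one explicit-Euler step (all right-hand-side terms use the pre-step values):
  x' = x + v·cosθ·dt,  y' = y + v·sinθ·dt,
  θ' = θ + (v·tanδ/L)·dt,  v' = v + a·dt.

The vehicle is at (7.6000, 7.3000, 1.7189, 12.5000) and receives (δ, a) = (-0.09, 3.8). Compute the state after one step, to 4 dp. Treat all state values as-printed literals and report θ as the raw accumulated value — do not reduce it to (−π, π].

x' = 7.6000 + 12.5000·cos(1.7189)·0.15 = 7.3233
y' = 7.3000 + 12.5000·sin(1.7189)·0.15 = 9.1545
θ' = 1.7189 + (12.5000/1.6)·tan(-0.09)·0.15 = 1.6131
v' = 12.5000 + 3.8000·0.15 = 13.0700

(7.3233, 9.1545, 1.6131, 13.0700)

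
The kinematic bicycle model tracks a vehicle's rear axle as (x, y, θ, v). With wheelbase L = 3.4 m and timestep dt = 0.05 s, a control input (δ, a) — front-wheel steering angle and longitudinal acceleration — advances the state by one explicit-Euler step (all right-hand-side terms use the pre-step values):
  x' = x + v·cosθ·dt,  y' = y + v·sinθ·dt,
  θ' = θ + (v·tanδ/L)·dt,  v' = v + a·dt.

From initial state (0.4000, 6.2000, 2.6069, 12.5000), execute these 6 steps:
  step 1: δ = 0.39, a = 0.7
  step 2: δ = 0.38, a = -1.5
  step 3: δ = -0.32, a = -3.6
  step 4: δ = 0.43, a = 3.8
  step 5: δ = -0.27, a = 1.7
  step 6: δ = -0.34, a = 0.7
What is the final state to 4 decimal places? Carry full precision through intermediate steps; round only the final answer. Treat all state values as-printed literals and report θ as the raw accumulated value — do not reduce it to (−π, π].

after step 1 (δ=0.39, a=0.7): (-0.137766, 6.518485, 2.682462, 12.535000)
after step 2 (δ=0.38, a=-1.5): (-0.699608, 6.796242, 2.756089, 12.460000)
after step 3 (δ=-0.32, a=-3.6): (-1.276886, 7.030506, 2.695366, 12.280000)
after step 4 (δ=0.43, a=3.8): (-1.830764, 7.295487, 2.778188, 12.470000)
after step 5 (δ=-0.27, a=1.7): (-2.413545, 7.517115, 2.727435, 12.555000)
after step 6 (δ=-0.34, a=0.7): (-2.988222, 7.769733, 2.662124, 12.590000)

(-2.9882, 7.7697, 2.6621, 12.5900)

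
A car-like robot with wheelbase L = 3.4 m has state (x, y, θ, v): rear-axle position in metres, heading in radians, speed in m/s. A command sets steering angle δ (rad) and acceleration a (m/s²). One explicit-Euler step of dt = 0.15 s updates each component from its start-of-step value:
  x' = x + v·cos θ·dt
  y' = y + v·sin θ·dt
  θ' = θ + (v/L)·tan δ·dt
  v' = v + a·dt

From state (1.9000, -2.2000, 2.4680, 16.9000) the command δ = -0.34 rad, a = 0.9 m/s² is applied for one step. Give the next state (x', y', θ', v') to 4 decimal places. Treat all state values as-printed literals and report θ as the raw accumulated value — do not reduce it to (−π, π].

(-0.0813, -0.6187, 2.2043, 17.0350)

x' = 1.9000 + 16.9000·cos(2.4680)·0.15 = -0.0813
y' = -2.2000 + 16.9000·sin(2.4680)·0.15 = -0.6187
θ' = 2.4680 + (16.9000/3.4)·tan(-0.34)·0.15 = 2.2043
v' = 16.9000 + 0.9000·0.15 = 17.0350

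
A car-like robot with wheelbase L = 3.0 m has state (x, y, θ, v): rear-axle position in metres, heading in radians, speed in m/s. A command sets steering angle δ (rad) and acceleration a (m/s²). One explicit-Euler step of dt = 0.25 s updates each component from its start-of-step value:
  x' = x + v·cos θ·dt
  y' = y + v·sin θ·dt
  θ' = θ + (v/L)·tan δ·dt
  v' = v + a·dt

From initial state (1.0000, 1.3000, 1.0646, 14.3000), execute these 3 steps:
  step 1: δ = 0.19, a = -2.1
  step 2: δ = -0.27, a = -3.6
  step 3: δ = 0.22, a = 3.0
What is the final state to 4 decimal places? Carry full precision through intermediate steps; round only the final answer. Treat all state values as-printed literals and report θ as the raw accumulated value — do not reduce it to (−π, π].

after step 1 (δ=0.19, a=-2.1): (2.733353, 4.426677, 1.293781, 13.775000)
after step 2 (δ=-0.27, a=-3.6): (3.675170, 7.739138, 0.976086, 12.875000)
after step 3 (δ=0.22, a=3.0): (5.478536, 10.405263, 1.216011, 13.625000)

(5.4785, 10.4053, 1.2160, 13.6250)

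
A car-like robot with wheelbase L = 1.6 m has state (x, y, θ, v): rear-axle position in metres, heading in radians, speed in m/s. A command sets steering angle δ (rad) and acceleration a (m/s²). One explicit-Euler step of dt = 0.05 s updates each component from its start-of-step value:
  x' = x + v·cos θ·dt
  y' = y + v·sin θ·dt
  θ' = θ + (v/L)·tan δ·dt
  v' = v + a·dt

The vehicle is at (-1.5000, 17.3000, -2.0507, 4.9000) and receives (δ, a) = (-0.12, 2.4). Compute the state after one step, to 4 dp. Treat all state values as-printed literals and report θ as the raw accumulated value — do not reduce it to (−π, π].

x' = -1.5000 + 4.9000·cos(-2.0507)·0.05 = -1.6131
y' = 17.3000 + 4.9000·sin(-2.0507)·0.05 = 17.0827
θ' = -2.0507 + (4.9000/1.6)·tan(-0.12)·0.05 = -2.0692
v' = 4.9000 + 2.4000·0.05 = 5.0200

(-1.6131, 17.0827, -2.0692, 5.0200)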